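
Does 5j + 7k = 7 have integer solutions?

Step 1: Compute gcd(5, 7).
gcd(5, 7) = 1

Step 2: Check divisibility.
Does 1 divide 7? 7 = 1 x 7, so yes.

By the theorem on linear Diophantine equations, 5j + 7k = 7 has integer solutions if and only if gcd(5, 7) divides 7. Since 1 | 7, solutions exist.

Yes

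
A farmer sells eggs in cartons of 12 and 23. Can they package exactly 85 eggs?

We need non-negative a, b with 12a + 23b = 85.
gcd(12, 23) = 1 divides 85, but no a in [0, 7] gives non-negative b.

No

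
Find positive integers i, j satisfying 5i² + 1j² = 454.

Try small values of i and check whether (454 - 5i²)/1 is a perfect square.
i = 9: 5·9² = 405, so 1j² = 454 - 405 = 49, giving j² = 49, j = 7.
Check: 5·9² + 1·7² = 405 + 49 = 454 ✓

i = 9, j = 7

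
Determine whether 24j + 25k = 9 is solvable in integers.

Step 1: Compute gcd(24, 25).
gcd(24, 25) = 1

Step 2: Check divisibility.
Does 1 divide 9? 9 = 1 x 9, so yes.

By the theorem on linear Diophantine equations, 24j + 25k = 9 has integer solutions if and only if gcd(24, 25) divides 9. Since 1 | 9, solutions exist.

Yes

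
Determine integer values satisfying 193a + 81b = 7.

Step 1: Check solvability.
gcd(193, 81) = 1
Since 1 divides 7, solutions exist.

Step 2: Apply extended Euclidean algorithm to find gcd.
We find integers such that 193*x0 + 81*y0 = 1

Step 3: Scale the particular solution.
Multiply by 7/1 = 7:
a = 238, b = -567

Step 4: Verify.
193*(238) + 81*(-567) = 7 = 7 ✓

a = 238, b = -567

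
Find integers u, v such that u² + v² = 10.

We need to find integers u, v > 0 such that u² + v² = 10.
Trying u = 1: v² = 10 - 1² = 10 - 1 = 9
v = 3
Check: 1² + 3² = 1 + 9 = 10 ✓

10 = 1² + 3²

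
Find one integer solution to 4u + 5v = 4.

Step 1: Check solvability.
gcd(4, 5) = 1
Since 1 divides 4, solutions exist.

Step 2: Apply extended Euclidean algorithm to find gcd.
We find integers such that 4*x0 + 5*y0 = 1

Step 3: Scale the particular solution.
Multiply by 4/1 = 4:
u = -4, v = 4

Step 4: Verify.
4*(-4) + 5*(4) = 4 = 4 ✓

u = -4, v = 4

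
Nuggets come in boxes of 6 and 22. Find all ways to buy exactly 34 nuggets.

We need non-negative integers (x, y) with 6x + 22y = 34.
For each x in 0..5, check if 34 - 6x is a non-negative multiple of 22.
x = 2: 22y = 22, y = 1 ✓

(2 boxes of 6, 1 boxes of 22)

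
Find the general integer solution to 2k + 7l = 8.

Step 1: Compute gcd(2, 7) = 1.
Since 1 divides 8, solutions exist.

Step 2: Find a particular solution using extended Euclidean algorithm.
We get k₀ = -24, l₀ = 8.
Check: 2*-24 + 7*8 = 8 = 8 ✓

Step 3: Write the general solution.
k = -24 + (7/1)t = -24 + 7t
l = 8 - (2/1)t = 8 - 2t
for any integer t.

k = -24 + 7t, l = 8 - 2t for integer t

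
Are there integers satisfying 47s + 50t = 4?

Step 1: Compute gcd(47, 50).
gcd(47, 50) = 1

Step 2: Check divisibility.
Does 1 divide 4? 4 = 1 x 4, so yes.

By the theorem on linear Diophantine equations, 47s + 50t = 4 has integer solutions if and only if gcd(47, 50) divides 4. Since 1 | 4, solutions exist.

Yes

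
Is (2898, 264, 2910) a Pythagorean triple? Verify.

Compute a² + b² = 2898² + 264² = 8398404 + 69696 = 8468100
Compute c² = 2910² = 8468100
Since 8468100 = 8468100, confirmed.

Yes, it is a Pythagorean triple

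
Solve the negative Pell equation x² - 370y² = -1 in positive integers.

We need x² = 370y² - 1. Try successive y:
y = 1: x² = 370·1² - 1 = 369, not a perfect square
y = 2: x² = 370·2² - 1 = 1479, not a perfect square
y = 3: x² = 370·3² - 1 = 3329, not a perfect square
...
y = 17: x² = 370·17² - 1 = 106929 = 327² ✓
Check: 327² - 370·17² = 106929 - 106930 = -1 ✓

x = 327, y = 17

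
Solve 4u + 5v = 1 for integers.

Step 1: Check solvability.
gcd(4, 5) = 1
Since 1 divides 1, solutions exist.

Step 2: Apply extended Euclidean algorithm to find gcd.
We find integers such that 4*x0 + 5*y0 = 1

Step 3: Scale the particular solution.
Multiply by 1/1 = 1:
u = -1, v = 1

Step 4: Verify.
4*(-1) + 5*(1) = 1 = 1 ✓

u = -1, v = 1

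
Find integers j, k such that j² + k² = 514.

We need to find integers j, k > 0 such that j² + k² = 514.
Trying j = 15: k² = 514 - 15² = 514 - 225 = 289
k = 17
Check: 15² + 17² = 225 + 289 = 514 ✓

514 = 15² + 17²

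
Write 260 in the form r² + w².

We need to find integers r, w > 0 such that r² + w² = 260.
Trying r = 2: w² = 260 - 2² = 260 - 4 = 256
w = 16
Check: 2² + 16² = 4 + 256 = 260 ✓

260 = 2² + 16²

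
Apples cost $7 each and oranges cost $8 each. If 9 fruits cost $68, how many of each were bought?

Let a = apples, o = oranges.
a + o = 9
7a + 8o = 68
Substitute o = 9 - a:
7a + 8(9 - a) = 68
(7 - 8)a = 68 - 72
-1a = -4
a = 4, o = 9 - 4 = 5

Apples: 4, Oranges: 5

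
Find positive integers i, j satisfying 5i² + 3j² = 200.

Try small values of i and check whether (200 - 5i²)/3 is a perfect square.
i = 5: 5·5² = 125, so 3j² = 200 - 125 = 75, giving j² = 25, j = 5.
Check: 5·5² + 3·5² = 125 + 75 = 200 ✓

i = 5, j = 5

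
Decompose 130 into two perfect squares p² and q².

We need to find integers p, q > 0 such that p² + q² = 130.
Trying p = 3: q² = 130 - 3² = 130 - 9 = 121
q = 11
Check: 3² + 11² = 9 + 121 = 130 ✓

130 = 3² + 11²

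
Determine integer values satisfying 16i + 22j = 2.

Step 1: Check solvability.
gcd(16, 22) = 2
Since 2 divides 2, solutions exist.

Step 2: Apply extended Euclidean algorithm to find gcd.
We find integers such that 16*x0 + 22*y0 = 2

Step 3: Scale the particular solution.
Multiply by 2/2 = 1:
i = -4, j = 3

Step 4: Verify.
16*(-4) + 22*(3) = 2 = 2 ✓

i = -4, j = 3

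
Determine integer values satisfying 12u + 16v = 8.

Step 1: Check solvability.
gcd(12, 16) = 4
Since 4 divides 8, solutions exist.

Step 2: Apply extended Euclidean algorithm to find gcd.
We find integers such that 12*x0 + 16*y0 = 4

Step 3: Scale the particular solution.
Multiply by 8/4 = 2:
u = -2, v = 2

Step 4: Verify.
12*(-2) + 16*(2) = 8 = 8 ✓

u = -2, v = 2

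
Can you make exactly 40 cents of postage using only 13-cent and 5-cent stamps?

We need non-negative x, y with 13x + 5y = 40.
gcd(13, 5) = 1 divides 40, so integer solutions exist.
Search for a non-negative one: x = 0 gives 5y = 40 - 0 = 40, so y = 8.
Check: 13·0 + 5·8 = 40 ✓

Yes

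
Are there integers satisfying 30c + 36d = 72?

Step 1: Compute gcd(30, 36).
gcd(30, 36) = 6

Step 2: Check divisibility.
Does 6 divide 72? 72 = 6 x 12, so yes.

By the theorem on linear Diophantine equations, 30c + 36d = 72 has integer solutions if and only if gcd(30, 36) divides 72. Since 6 | 72, solutions exist.

Yes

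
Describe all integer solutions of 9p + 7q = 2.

Step 1: Compute gcd(9, 7) = 1.
Since 1 divides 2, solutions exist.

Step 2: Find a particular solution using extended Euclidean algorithm.
We get p₀ = -6, q₀ = 8.
Check: 9*-6 + 7*8 = 2 = 2 ✓

Step 3: Write the general solution.
p = -6 + (7/1)t = -6 + 7t
q = 8 - (9/1)t = 8 - 9t
for any integer t.

p = -6 + 7t, q = 8 - 9t for integer t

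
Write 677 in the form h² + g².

We need to find integers h, g > 0 such that h² + g² = 677.
Trying h = 1: g² = 677 - 1² = 677 - 1 = 676
g = 26
Check: 1² + 26² = 1 + 676 = 677 ✓

677 = 1² + 26²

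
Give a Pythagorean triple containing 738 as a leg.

We need the other leg and hypotenuse such that 738² + x² = c².
Take x = 5016, c = 5070: 738² + 5016² = 544644 + 25160256 = 25704900 = 5070² ✓
Triple: (738, 5016, 5070)

(738, 5016, 5070)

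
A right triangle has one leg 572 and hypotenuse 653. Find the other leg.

a² = c² - b² = 426409 - 327184 = 99225
a = 315

315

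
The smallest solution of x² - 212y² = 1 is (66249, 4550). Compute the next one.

Solutions to x² - Dy² = 1 are generated by powers of (x₀ + y₀√D).
The next solution satisfies x₁ + y₁√212 = (x₀ + y₀√212)², giving:
x₁ = x₀² + 212y₀² = 66249² + 212·4550² = 4388930001 + 4388930000 = 8777860001
y₁ = 2x₀y₀ = 2·66249·4550 = 602865900

Verify: 8777860001² - 212·602865900² = 77050826197155720001 - 77050826197155720000 = 1 ✓

x = 8777860001, y = 602865900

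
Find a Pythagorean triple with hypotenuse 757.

We need a² + b² = 757² = 573049.
Trying: 595² + 468² = 354025 + 219024 = 573049 ✓

(595, 468, 757)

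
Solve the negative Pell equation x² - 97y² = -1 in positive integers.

We need x² = 97y² - 1. Try successive y:
y = 1: x² = 97·1² - 1 = 96, not a perfect square
y = 2: x² = 97·2² - 1 = 387, not a perfect square
y = 3: x² = 97·3² - 1 = 872, not a perfect square
...
y = 569: x² = 97·569² - 1 = 31404816 = 5604² ✓
Check: 5604² - 97·569² = 31404816 - 31404817 = -1 ✓

x = 5604, y = 569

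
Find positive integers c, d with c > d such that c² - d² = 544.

Factor: c² - d² = (c+d)(c-d) = 544.
We need two factors of 544 with the same parity.
Use c+d = 272 and c-d = 2 (product 272·2 = 544).
Adding: 2c = 274, so c = 137.
Subtracting: 2d = 270, so d = 135.
Check: 137² - 135² = 18769 - 18225 = 544 ✓

c = 137, d = 135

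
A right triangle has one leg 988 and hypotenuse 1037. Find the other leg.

a² = c² - b² = 1075369 - 976144 = 99225
a = 315

315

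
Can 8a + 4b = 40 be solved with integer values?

Step 1: Compute gcd(8, 4).
gcd(8, 4) = 4

Step 2: Check divisibility.
Does 4 divide 40? 40 = 4 x 10, so yes.

By the theorem on linear Diophantine equations, 8a + 4b = 40 has integer solutions if and only if gcd(8, 4) divides 40. Since 4 | 40, solutions exist.

Yes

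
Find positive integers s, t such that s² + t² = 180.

Search for s with 180 - s² a perfect square.
s = 6: 180 - 6² = 180 - 36 = 144 = 12² ✓
So s = 6, t = 12.

s = 6, t = 12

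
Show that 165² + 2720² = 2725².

Compute a² + b²:
165² + 2720² = 27225 + 7398400 = 7425625
Compute c²:
2725² = 7425625
Since 7425625 = 7425625, it is a Pythagorean triple.

Yes, it is a Pythagorean triple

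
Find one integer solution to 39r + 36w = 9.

Step 1: Check solvability.
gcd(39, 36) = 3
Since 3 divides 9, solutions exist.

Step 2: Apply extended Euclidean algorithm to find gcd.
We find integers such that 39*x0 + 36*y0 = 3

Step 3: Scale the particular solution.
Multiply by 9/3 = 3:
r = 3, w = -3

Step 4: Verify.
39*(3) + 36*(-3) = 9 = 9 ✓

r = 3, w = -3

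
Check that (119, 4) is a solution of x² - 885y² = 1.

Compute x² = 119² = 14161
Compute 885y² = 885·4² = 885·16 = 14160
x² - 885y² = 14161 - 14160 = 1
Since this equals 1, (119, 4) is a solution.

Yes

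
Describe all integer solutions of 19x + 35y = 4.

Step 1: Compute gcd(19, 35) = 1.
Since 1 divides 4, solutions exist.

Step 2: Find a particular solution using extended Euclidean algorithm.
We get x₀ = -44, y₀ = 24.
Check: 19*-44 + 35*24 = 4 = 4 ✓

Step 3: Write the general solution.
x = -44 + (35/1)t = -44 + 35t
y = 24 - (19/1)t = 24 - 19t
for any integer t.

x = -44 + 35t, y = 24 - 19t for integer t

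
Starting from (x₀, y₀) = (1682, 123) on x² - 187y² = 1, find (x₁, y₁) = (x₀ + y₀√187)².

Solutions to x² - Dy² = 1 are generated by powers of (x₀ + y₀√D).
The next solution satisfies x₁ + y₁√187 = (x₀ + y₀√187)², giving:
x₁ = x₀² + 187y₀² = 1682² + 187·123² = 2829124 + 2829123 = 5658247
y₁ = 2x₀y₀ = 2·1682·123 = 413772

Verify: 5658247² - 187·413772² = 32015759113009 - 32015759113008 = 1 ✓

x = 5658247, y = 413772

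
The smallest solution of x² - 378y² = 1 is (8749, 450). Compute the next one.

Solutions to x² - Dy² = 1 are generated by powers of (x₀ + y₀√D).
The next solution satisfies x₁ + y₁√378 = (x₀ + y₀√378)², giving:
x₁ = x₀² + 378y₀² = 8749² + 378·450² = 76545001 + 76545000 = 153090001
y₁ = 2x₀y₀ = 2·8749·450 = 7874100

Verify: 153090001² - 378·7874100² = 23436548406180001 - 23436548406180000 = 1 ✓

x = 153090001, y = 7874100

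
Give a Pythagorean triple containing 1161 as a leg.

We need the other leg and hypotenuse such that 1161² + x² = c².
Take x = 2652, c = 2895: 1161² + 2652² = 1347921 + 7033104 = 8381025 = 2895² ✓
Triple: (1161, 2652, 2895)

(1161, 2652, 2895)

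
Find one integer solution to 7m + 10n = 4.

Step 1: Check solvability.
gcd(7, 10) = 1
Since 1 divides 4, solutions exist.

Step 2: Apply extended Euclidean algorithm to find gcd.
We find integers such that 7*x0 + 10*y0 = 1

Step 3: Scale the particular solution.
Multiply by 4/1 = 4:
m = 12, n = -8

Step 4: Verify.
7*(12) + 10*(-8) = 4 = 4 ✓

m = 12, n = -8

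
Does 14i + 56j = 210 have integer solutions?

Step 1: Compute gcd(14, 56).
gcd(14, 56) = 14

Step 2: Check divisibility.
Does 14 divide 210? 210 = 14 x 15, so yes.

By the theorem on linear Diophantine equations, 14i + 56j = 210 has integer solutions if and only if gcd(14, 56) divides 210. Since 14 | 210, solutions exist.

Yes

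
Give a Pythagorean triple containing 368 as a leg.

We need the other leg and hypotenuse such that 368² + x² = c².
Take x = 465, c = 593: 368² + 465² = 135424 + 216225 = 351649 = 593² ✓
Triple: (465, 368, 593)

(465, 368, 593)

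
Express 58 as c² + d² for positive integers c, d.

We need to find integers c, d > 0 such that c² + d² = 58.
Trying c = 3: d² = 58 - 3² = 58 - 9 = 49
d = 7
Check: 3² + 7² = 9 + 49 = 58 ✓

58 = 3² + 7²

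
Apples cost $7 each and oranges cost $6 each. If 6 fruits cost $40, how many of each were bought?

Let a = apples, o = oranges.
a + o = 6
7a + 6o = 40
Substitute o = 6 - a:
7a + 6(6 - a) = 40
(7 - 6)a = 40 - 36
1a = 4
a = 4, o = 6 - 4 = 2

Apples: 4, Oranges: 2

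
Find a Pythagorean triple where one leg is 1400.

We need the other leg and hypotenuse such that 1400² + x² = c².
Take x = 159, c = 1409: 1400² + 159² = 1960000 + 25281 = 1985281 = 1409² ✓
Triple: (159, 1400, 1409)

(159, 1400, 1409)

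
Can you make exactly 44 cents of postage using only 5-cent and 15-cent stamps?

We need non-negative x, y with 5x + 15y = 44.
gcd(5, 15) = 5, and 5 does not divide 44.
No integer solutions exist, so certainly no non-negative ones.

No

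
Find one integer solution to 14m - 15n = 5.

Step 1: Check solvability.
gcd(14, 15) = 1
Since 1 divides 5, solutions exist.

Step 2: Apply extended Euclidean algorithm to find gcd.
We find integers such that 14*x0 + 15*y0 = 1

Step 3: Scale the particular solution.
Multiply by 5/1 = 5:
m = -5, n = -5

Step 4: Verify.
14*(-5) - 15*(-5) = 5 = 5 ✓

m = -5, n = -5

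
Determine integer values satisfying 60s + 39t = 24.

Step 1: Check solvability.
gcd(60, 39) = 3
Since 3 divides 24, solutions exist.

Step 2: Apply extended Euclidean algorithm to find gcd.
We find integers such that 60*x0 + 39*y0 = 3

Step 3: Scale the particular solution.
Multiply by 24/3 = 8:
s = 16, t = -24

Step 4: Verify.
60*(16) + 39*(-24) = 24 = 24 ✓

s = 16, t = -24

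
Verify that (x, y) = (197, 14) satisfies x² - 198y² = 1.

Compute x² = 197² = 38809
Compute 198y² = 198·14² = 198·196 = 38808
x² - 198y² = 38809 - 38808 = 1
Since this equals 1, (197, 14) is a solution.

Yes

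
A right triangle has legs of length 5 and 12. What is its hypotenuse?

c² = a² + b² = 5² + 12² = 25 + 144 = 169
c = 13

13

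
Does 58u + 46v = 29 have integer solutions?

Step 1: Compute gcd(58, 46).
gcd(58, 46) = 2

Step 2: Check divisibility.
Does 2 divide 29? 29 = 2 x 14 + 1, so no.

By the theorem on linear Diophantine equations, 58u + 46v = 29 has integer solutions if and only if gcd(58, 46) divides 29. Since 2 does not divide 29, no solutions exist.

No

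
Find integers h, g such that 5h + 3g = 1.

Step 1: Check solvability.
gcd(5, 3) = 1
Since 1 divides 1, solutions exist.

Step 2: Apply extended Euclidean algorithm to find gcd.
We find integers such that 5*x0 + 3*y0 = 1

Step 3: Scale the particular solution.
Multiply by 1/1 = 1:
h = -1, g = 2

Step 4: Verify.
5*(-1) + 3*(2) = 1 = 1 ✓

h = -1, g = 2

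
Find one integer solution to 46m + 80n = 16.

Step 1: Check solvability.
gcd(46, 80) = 2
Since 2 divides 16, solutions exist.

Step 2: Apply extended Euclidean algorithm to find gcd.
We find integers such that 46*x0 + 80*y0 = 2

Step 3: Scale the particular solution.
Multiply by 16/2 = 8:
m = 56, n = -32

Step 4: Verify.
46*(56) + 80*(-32) = 16 = 16 ✓

m = 56, n = -32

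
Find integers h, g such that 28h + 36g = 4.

Step 1: Check solvability.
gcd(28, 36) = 4
Since 4 divides 4, solutions exist.

Step 2: Apply extended Euclidean algorithm to find gcd.
We find integers such that 28*x0 + 36*y0 = 4

Step 3: Scale the particular solution.
Multiply by 4/4 = 1:
h = 4, g = -3

Step 4: Verify.
28*(4) + 36*(-3) = 4 = 4 ✓

h = 4, g = -3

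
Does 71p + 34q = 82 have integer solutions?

Step 1: Compute gcd(71, 34).
gcd(71, 34) = 1

Step 2: Check divisibility.
Does 1 divide 82? 82 = 1 x 82, so yes.

By the theorem on linear Diophantine equations, 71p + 34q = 82 has integer solutions if and only if gcd(71, 34) divides 82. Since 1 | 82, solutions exist.

Yes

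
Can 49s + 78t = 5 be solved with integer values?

Step 1: Compute gcd(49, 78).
gcd(49, 78) = 1

Step 2: Check divisibility.
Does 1 divide 5? 5 = 1 x 5, so yes.

By the theorem on linear Diophantine equations, 49s + 78t = 5 has integer solutions if and only if gcd(49, 78) divides 5. Since 1 | 5, solutions exist.

Yes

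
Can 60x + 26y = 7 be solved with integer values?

Step 1: Compute gcd(60, 26).
gcd(60, 26) = 2

Step 2: Check divisibility.
Does 2 divide 7? 7 = 2 x 3 + 1, so no.

By the theorem on linear Diophantine equations, 60x + 26y = 7 has integer solutions if and only if gcd(60, 26) divides 7. Since 2 does not divide 7, no solutions exist.

No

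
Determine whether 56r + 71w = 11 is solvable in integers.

Step 1: Compute gcd(56, 71).
gcd(56, 71) = 1

Step 2: Check divisibility.
Does 1 divide 11? 11 = 1 x 11, so yes.

By the theorem on linear Diophantine equations, 56r + 71w = 11 has integer solutions if and only if gcd(56, 71) divides 11. Since 1 | 11, solutions exist.

Yes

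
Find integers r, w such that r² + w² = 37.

We need to find integers r, w > 0 such that r² + w² = 37.
Trying r = 1: w² = 37 - 1² = 37 - 1 = 36
w = 6
Check: 1² + 6² = 1 + 36 = 37 ✓

37 = 1² + 6²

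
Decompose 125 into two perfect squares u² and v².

We need to find integers u, v > 0 such that u² + v² = 125.
Trying u = 2: v² = 125 - 2² = 125 - 4 = 121
v = 11
Check: 2² + 11² = 4 + 121 = 125 ✓

125 = 2² + 11²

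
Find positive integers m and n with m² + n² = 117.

We need to find integers m, n > 0 such that m² + n² = 117.
Trying m = 6: n² = 117 - 6² = 117 - 36 = 81
n = 9
Check: 6² + 9² = 36 + 81 = 117 ✓

117 = 6² + 9²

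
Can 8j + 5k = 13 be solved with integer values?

Step 1: Compute gcd(8, 5).
gcd(8, 5) = 1

Step 2: Check divisibility.
Does 1 divide 13? 13 = 1 x 13, so yes.

By the theorem on linear Diophantine equations, 8j + 5k = 13 has integer solutions if and only if gcd(8, 5) divides 13. Since 1 | 13, solutions exist.

Yes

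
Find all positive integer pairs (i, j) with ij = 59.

The positive divisors of 59 are: 1, 59.
Each divisor d gives the pair (d, 59/d):
(1, 59), (59, 1)

(1, 59), (59, 1)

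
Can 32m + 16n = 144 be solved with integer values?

Step 1: Compute gcd(32, 16).
gcd(32, 16) = 16

Step 2: Check divisibility.
Does 16 divide 144? 144 = 16 x 9, so yes.

By the theorem on linear Diophantine equations, 32m + 16n = 144 has integer solutions if and only if gcd(32, 16) divides 144. Since 16 | 144, solutions exist.

Yes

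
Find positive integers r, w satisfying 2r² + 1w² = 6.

Try small values of r and check whether (6 - 2r²)/1 is a perfect square.
r = 1: 2·1² = 2, so 1w² = 6 - 2 = 4, giving w² = 4, w = 2.
Check: 2·1² + 1·2² = 2 + 4 = 6 ✓

r = 1, w = 2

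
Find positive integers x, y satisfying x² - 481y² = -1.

We need x² = 481y² - 1. Try successive y:
y = 1: x² = 481·1² - 1 = 480, not a perfect square
y = 2: x² = 481·2² - 1 = 1923, not a perfect square
y = 3: x² = 481·3² - 1 = 4328, not a perfect square
...
y = 43961: x² = 481·43961² - 1 = 929565939600 = 964140² ✓
Check: 964140² - 481·43961² = 929565939600 - 929565939601 = -1 ✓

x = 964140, y = 43961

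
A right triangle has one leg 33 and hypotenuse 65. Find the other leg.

b² = c² - a² = 4225 - 1089 = 3136
b = 56

56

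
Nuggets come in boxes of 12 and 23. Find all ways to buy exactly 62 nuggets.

We need non-negative integers (x, y) with 12x + 23y = 62.
For each x in 0..5, check if 62 - 12x is a non-negative multiple of 23.
No x yields an integer y ≥ 0.

No solution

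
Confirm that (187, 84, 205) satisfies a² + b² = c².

Compute a² + b² = 187² + 84² = 34969 + 7056 = 42025
Compute c² = 205² = 42025
Since 42025 = 42025, confirmed.

Yes, it is a Pythagorean triple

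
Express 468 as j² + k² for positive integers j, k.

We need to find integers j, k > 0 such that j² + k² = 468.
Trying j = 12: k² = 468 - 12² = 468 - 144 = 324
k = 18
Check: 12² + 18² = 144 + 324 = 468 ✓

468 = 12² + 18²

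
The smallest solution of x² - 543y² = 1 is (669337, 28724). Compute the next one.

Solutions to x² - Dy² = 1 are generated by powers of (x₀ + y₀√D).
The next solution satisfies x₁ + y₁√543 = (x₀ + y₀√543)², giving:
x₁ = x₀² + 543y₀² = 669337² + 543·28724² = 448012019569 + 448012019568 = 896024039137
y₁ = 2x₀y₀ = 2·669337·28724 = 38452071976

Verify: 896024039137² - 543·38452071976² = 802859078711384107704769 - 802859078711384107704768 = 1 ✓

x = 896024039137, y = 38452071976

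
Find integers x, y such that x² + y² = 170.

We need to find integers x, y > 0 such that x² + y² = 170.
Trying x = 1: y² = 170 - 1² = 170 - 1 = 169
y = 13
Check: 1² + 13² = 1 + 169 = 170 ✓

170 = 1² + 13²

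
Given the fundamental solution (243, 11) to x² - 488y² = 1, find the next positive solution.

Solutions to x² - Dy² = 1 are generated by powers of (x₀ + y₀√D).
The next solution satisfies x₁ + y₁√488 = (x₀ + y₀√488)², giving:
x₁ = x₀² + 488y₀² = 243² + 488·11² = 59049 + 59048 = 118097
y₁ = 2x₀y₀ = 2·243·11 = 5346

Verify: 118097² - 488·5346² = 13946901409 - 13946901408 = 1 ✓

x = 118097, y = 5346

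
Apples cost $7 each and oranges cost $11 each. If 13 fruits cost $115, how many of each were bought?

Let a = apples, o = oranges.
a + o = 13
7a + 11o = 115
Substitute o = 13 - a:
7a + 11(13 - a) = 115
(7 - 11)a = 115 - 143
-4a = -28
a = 7, o = 13 - 7 = 6

Apples: 7, Oranges: 6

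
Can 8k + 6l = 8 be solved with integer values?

Step 1: Compute gcd(8, 6).
gcd(8, 6) = 2

Step 2: Check divisibility.
Does 2 divide 8? 8 = 2 x 4, so yes.

By the theorem on linear Diophantine equations, 8k + 6l = 8 has integer solutions if and only if gcd(8, 6) divides 8. Since 2 | 8, solutions exist.

Yes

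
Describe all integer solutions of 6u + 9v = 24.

Step 1: Compute gcd(6, 9) = 3.
Since 3 divides 24, solutions exist.

Step 2: Find a particular solution using extended Euclidean algorithm.
We get u₀ = -8, v₀ = 8.
Check: 6*-8 + 9*8 = 24 = 24 ✓

Step 3: Write the general solution.
u = -8 + (9/3)t = -8 + 3t
v = 8 - (6/3)t = 8 - 2t
for any integer t.

u = -8 + 3t, v = 8 - 2t for integer t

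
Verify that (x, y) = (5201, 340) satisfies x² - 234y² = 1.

Compute x² = 5201² = 27050401
Compute 234y² = 234·340² = 234·115600 = 27050400
x² - 234y² = 27050401 - 27050400 = 1
Since this equals 1, (5201, 340) is a solution.

Yes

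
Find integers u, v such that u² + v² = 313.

We need to find integers u, v > 0 such that u² + v² = 313.
Trying u = 12: v² = 313 - 12² = 313 - 144 = 169
v = 13
Check: 12² + 13² = 144 + 169 = 313 ✓

313 = 12² + 13²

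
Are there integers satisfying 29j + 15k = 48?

Step 1: Compute gcd(29, 15).
gcd(29, 15) = 1

Step 2: Check divisibility.
Does 1 divide 48? 48 = 1 x 48, so yes.

By the theorem on linear Diophantine equations, 29j + 15k = 48 has integer solutions if and only if gcd(29, 15) divides 48. Since 1 | 48, solutions exist.

Yes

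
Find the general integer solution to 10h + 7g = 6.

Step 1: Compute gcd(10, 7) = 1.
Since 1 divides 6, solutions exist.

Step 2: Find a particular solution using extended Euclidean algorithm.
We get h₀ = -12, g₀ = 18.
Check: 10*-12 + 7*18 = 6 = 6 ✓

Step 3: Write the general solution.
h = -12 + (7/1)t = -12 + 7t
g = 18 - (10/1)t = 18 - 10t
for any integer t.

h = -12 + 7t, g = 18 - 10t for integer t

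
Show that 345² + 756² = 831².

Compute a² + b² = 345² + 756² = 119025 + 571536 = 690561
Compute c² = 831² = 690561
Since 690561 = 690561, confirmed.

Yes, it is a Pythagorean triple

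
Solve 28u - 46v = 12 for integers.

Step 1: Check solvability.
gcd(28, 46) = 2
Since 2 divides 12, solutions exist.

Step 2: Apply extended Euclidean algorithm to find gcd.
We find integers such that 28*x0 + 46*y0 = 2

Step 3: Scale the particular solution.
Multiply by 12/2 = 6:
u = 30, v = 18

Step 4: Verify.
28*(30) - 46*(18) = 12 = 12 ✓

u = 30, v = 18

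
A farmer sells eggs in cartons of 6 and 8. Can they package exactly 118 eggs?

We need non-negative a, b with 6a + 8b = 118.
gcd(6, 8) = 2 divides 118.
Try a = 1: 8b = 118 - 6 = 112, so b = 14.
One way: 1 cartons of 6 and 14 cartons of 8.

Yes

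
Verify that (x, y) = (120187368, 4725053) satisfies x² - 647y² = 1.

Compute x² = 120187368² = 14445003426767424
Compute 647y² = 647·4725053² = 647·22326125852809 = 14445003426767423
x² - 647y² = 14445003426767424 - 14445003426767423 = 1
Since this equals 1, (120187368, 4725053) is a solution.

Yes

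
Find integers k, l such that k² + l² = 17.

We need to find integers k, l > 0 such that k² + l² = 17.
Trying k = 1: l² = 17 - 1² = 17 - 1 = 16
l = 4
Check: 1² + 4² = 1 + 16 = 17 ✓

17 = 1² + 4²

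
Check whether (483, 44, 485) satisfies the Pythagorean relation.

Compute a² + b²:
483² + 44² = 233289 + 1936 = 235225
Compute c²:
485² = 235225
Since 235225 = 235225, it is a Pythagorean triple.

Yes, it is a Pythagorean triple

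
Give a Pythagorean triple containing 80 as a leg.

We need the other leg and hypotenuse such that 80² + x² = c².
Take x = 39, c = 89: 80² + 39² = 6400 + 1521 = 7921 = 89² ✓
Triple: (39, 80, 89)

(39, 80, 89)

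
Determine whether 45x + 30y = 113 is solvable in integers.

Step 1: Compute gcd(45, 30).
gcd(45, 30) = 15

Step 2: Check divisibility.
Does 15 divide 113? 113 = 15 x 7 + 8, so no.

By the theorem on linear Diophantine equations, 45x + 30y = 113 has integer solutions if and only if gcd(45, 30) divides 113. Since 15 does not divide 113, no solutions exist.

No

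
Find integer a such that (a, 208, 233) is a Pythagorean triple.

a² = c² - b² = 233² - 208² = 54289 - 43264 = 11025
a = sqrt(11025) = 105

105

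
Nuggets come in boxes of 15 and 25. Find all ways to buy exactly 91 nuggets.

We need non-negative integers (x, y) with 15x + 25y = 91.
For each x in 0..6, check if 91 - 15x is a non-negative multiple of 25.
No x yields an integer y ≥ 0.

No solution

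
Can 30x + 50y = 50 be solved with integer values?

Step 1: Compute gcd(30, 50).
gcd(30, 50) = 10

Step 2: Check divisibility.
Does 10 divide 50? 50 = 10 x 5, so yes.

By the theorem on linear Diophantine equations, 30x + 50y = 50 has integer solutions if and only if gcd(30, 50) divides 50. Since 10 | 50, solutions exist.

Yes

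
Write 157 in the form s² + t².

We need to find integers s, t > 0 such that s² + t² = 157.
Trying s = 6: t² = 157 - 6² = 157 - 36 = 121
t = 11
Check: 6² + 11² = 36 + 121 = 157 ✓

157 = 6² + 11²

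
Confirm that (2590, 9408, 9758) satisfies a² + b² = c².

Compute a² + b² = 2590² + 9408² = 6708100 + 88510464 = 95218564
Compute c² = 9758² = 95218564
Since 95218564 = 95218564, confirmed.

Yes, it is a Pythagorean triple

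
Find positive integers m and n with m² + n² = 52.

We need to find integers m, n > 0 such that m² + n² = 52.
Trying m = 4: n² = 52 - 4² = 52 - 16 = 36
n = 6
Check: 4² + 6² = 16 + 36 = 52 ✓

52 = 4² + 6²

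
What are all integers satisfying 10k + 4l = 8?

Step 1: Compute gcd(10, 4) = 2.
Since 2 divides 8, solutions exist.

Step 2: Find a particular solution using extended Euclidean algorithm.
We get k₀ = 4, l₀ = -8.
Check: 10*4 + 4*-8 = 8 = 8 ✓

Step 3: Write the general solution.
k = 4 + (4/2)t = 4 + 2t
l = -8 - (10/2)t = -8 - 5t
for any integer t.

k = 4 + 2t, l = -8 - 5t for integer t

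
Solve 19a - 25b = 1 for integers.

Step 1: Check solvability.
gcd(19, 25) = 1
Since 1 divides 1, solutions exist.

Step 2: Apply extended Euclidean algorithm to find gcd.
We find integers such that 19*x0 + 25*y0 = 1

Step 3: Scale the particular solution.
Multiply by 1/1 = 1:
a = 4, b = 3

Step 4: Verify.
19*(4) - 25*(3) = 1 = 1 ✓

a = 4, b = 3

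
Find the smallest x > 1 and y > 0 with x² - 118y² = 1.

We seek the smallest positive integers (x, y) with x² - 118y² = 1, i.e., x² = 118y² + 1.
Try successive y values:
y = 1: x² = 118·1² + 1 = 119, not a perfect square
y = 2: x² = 118·2² + 1 = 473, not a perfect square
y = 3: x² = 118·3² + 1 = 1063, not a perfect square
... continuing the search (or via continued fractions) ...
y = 28254: x² = 118·28254² + 1 = 94198044889, x = 306917 ✓

Verify: 306917² - 118·28254² = 94198044889 - 94198044888 = 1 ✓

x = 306917, y = 28254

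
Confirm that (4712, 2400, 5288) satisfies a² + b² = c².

Compute a² + b² = 4712² + 2400² = 22202944 + 5760000 = 27962944
Compute c² = 5288² = 27962944
Since 27962944 = 27962944, confirmed.

Yes, it is a Pythagorean triple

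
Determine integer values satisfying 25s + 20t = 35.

Step 1: Check solvability.
gcd(25, 20) = 5
Since 5 divides 35, solutions exist.

Step 2: Apply extended Euclidean algorithm to find gcd.
We find integers such that 25*x0 + 20*y0 = 5

Step 3: Scale the particular solution.
Multiply by 35/5 = 7:
s = 7, t = -7

Step 4: Verify.
25*(7) + 20*(-7) = 35 = 35 ✓

s = 7, t = -7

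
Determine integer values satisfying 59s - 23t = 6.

Step 1: Check solvability.
gcd(59, 23) = 1
Since 1 divides 6, solutions exist.

Step 2: Apply extended Euclidean algorithm to find gcd.
We find integers such that 59*x0 + 23*y0 = 1

Step 3: Scale the particular solution.
Multiply by 6/1 = 6:
s = -42, t = -108

Step 4: Verify.
59*(-42) - 23*(-108) = 6 = 6 ✓

s = -42, t = -108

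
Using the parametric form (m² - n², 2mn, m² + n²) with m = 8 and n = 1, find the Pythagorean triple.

a = m² - n² = 64 - 1 = 63
b = 2mn = 2·8·1 = 16
c = m² + n² = 64 + 1 = 65
Verify: 63² + 16² = 3969 + 256 = 4225 = 65² ✓

(63, 16, 65)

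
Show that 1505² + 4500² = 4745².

Compute a² + b² = 1505² + 4500² = 2265025 + 20250000 = 22515025
Compute c² = 4745² = 22515025
Since 22515025 = 22515025, confirmed.

Yes, it is a Pythagorean triple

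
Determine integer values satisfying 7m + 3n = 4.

Step 1: Check solvability.
gcd(7, 3) = 1
Since 1 divides 4, solutions exist.

Step 2: Apply extended Euclidean algorithm to find gcd.
We find integers such that 7*x0 + 3*y0 = 1

Step 3: Scale the particular solution.
Multiply by 4/1 = 4:
m = 4, n = -8

Step 4: Verify.
7*(4) + 3*(-8) = 4 = 4 ✓

m = 4, n = -8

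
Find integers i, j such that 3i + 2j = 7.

Step 1: Check solvability.
gcd(3, 2) = 1
Since 1 divides 7, solutions exist.

Step 2: Apply extended Euclidean algorithm to find gcd.
We find integers such that 3*x0 + 2*y0 = 1

Step 3: Scale the particular solution.
Multiply by 7/1 = 7:
i = 7, j = -7

Step 4: Verify.
3*(7) + 2*(-7) = 7 = 7 ✓

i = 7, j = -7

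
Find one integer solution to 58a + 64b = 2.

Step 1: Check solvability.
gcd(58, 64) = 2
Since 2 divides 2, solutions exist.

Step 2: Apply extended Euclidean algorithm to find gcd.
We find integers such that 58*x0 + 64*y0 = 2

Step 3: Scale the particular solution.
Multiply by 2/2 = 1:
a = -11, b = 10

Step 4: Verify.
58*(-11) + 64*(10) = 2 = 2 ✓

a = -11, b = 10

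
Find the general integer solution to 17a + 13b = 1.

Step 1: Compute gcd(17, 13) = 1.
Since 1 divides 1, solutions exist.

Step 2: Find a particular solution using extended Euclidean algorithm.
We get a₀ = -3, b₀ = 4.
Check: 17*-3 + 13*4 = 1 = 1 ✓

Step 3: Write the general solution.
a = -3 + (13/1)t = -3 + 13t
b = 4 - (17/1)t = 4 - 17t
for any integer t.

a = -3 + 13t, b = 4 - 17t for integer t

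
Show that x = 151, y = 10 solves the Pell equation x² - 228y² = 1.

Compute x² = 151² = 22801
Compute 228y² = 228·10² = 228·100 = 22800
x² - 228y² = 22801 - 22800 = 1
Since this equals 1, (151, 10) is a solution.

Yes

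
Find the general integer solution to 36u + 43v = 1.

Step 1: Compute gcd(36, 43) = 1.
Since 1 divides 1, solutions exist.

Step 2: Find a particular solution using extended Euclidean algorithm.
We get u₀ = 6, v₀ = -5.
Check: 36*6 + 43*-5 = 1 = 1 ✓

Step 3: Write the general solution.
u = 6 + (43/1)t = 6 + 43t
v = -5 - (36/1)t = -5 - 36t
for any integer t.

u = 6 + 43t, v = -5 - 36t for integer t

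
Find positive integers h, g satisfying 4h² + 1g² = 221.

Try small values of h and check whether (221 - 4h²)/1 is a perfect square.
h = 7: 4·7² = 196, so 1g² = 221 - 196 = 25, giving g² = 25, g = 5.
Check: 4·7² + 1·5² = 196 + 25 = 221 ✓

h = 7, g = 5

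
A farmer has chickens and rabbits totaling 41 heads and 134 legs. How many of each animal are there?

Let c = chickens, r = rabbits.
Heads: c + r = 41
Legs: 2c + 4r = 134
From the first equation, c = 41 - r. Substitute:
2(41 - r) + 4r = 134
82 + 2r = 134
r = (134 - 82)/2 = 26
c = 41 - 26 = 15

Chickens: 15, Rabbits: 26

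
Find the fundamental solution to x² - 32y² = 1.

We seek the smallest positive integers (x, y) with x² - 32y² = 1, i.e., x² = 32y² + 1.
Try successive y values:
y = 1: x² = 32·1² + 1 = 33, not a perfect square
y = 2: x² = 32·2² + 1 = 129, not a perfect square
y = 3: x² = 32·3² + 1 = 289, x = 17 ✓

Verify: 17² - 32·3² = 289 - 288 = 1 ✓

x = 17, y = 3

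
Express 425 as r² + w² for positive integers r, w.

We need to find integers r, w > 0 such that r² + w² = 425.
Trying r = 5: w² = 425 - 5² = 425 - 25 = 400
w = 20
Check: 5² + 20² = 25 + 400 = 425 ✓

425 = 5² + 20²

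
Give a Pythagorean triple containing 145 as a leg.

We need the other leg and hypotenuse such that 145² + x² = c².
Take x = 2100, c = 2105: 145² + 2100² = 21025 + 4410000 = 4431025 = 2105² ✓
Triple: (145, 2100, 2105)

(145, 2100, 2105)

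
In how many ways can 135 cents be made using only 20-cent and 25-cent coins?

We need non-negative integers (x, y) with 20x + 25y = 135.
For each x from 0 to 6, check if (135 - 20x) is a non-negative multiple of 25.
Solutions (x, y): (3,3)
Count: 1

1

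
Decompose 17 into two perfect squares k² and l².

We need to find integers k, l > 0 such that k² + l² = 17.
Trying k = 1: l² = 17 - 1² = 17 - 1 = 16
l = 4
Check: 1² + 4² = 1 + 16 = 17 ✓

17 = 1² + 4²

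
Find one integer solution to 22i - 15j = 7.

Step 1: Check solvability.
gcd(22, 15) = 1
Since 1 divides 7, solutions exist.

Step 2: Apply extended Euclidean algorithm to find gcd.
We find integers such that 22*x0 + 15*y0 = 1

Step 3: Scale the particular solution.
Multiply by 7/1 = 7:
i = -14, j = -21

Step 4: Verify.
22*(-14) - 15*(-21) = 7 = 7 ✓

i = -14, j = -21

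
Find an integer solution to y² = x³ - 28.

Try small integer x values and check whether x³ - 28 is a perfect square.
x = 4: x³ - 28 = 4³ - 28 = 64 - 28 = 36
Is 36 a perfect square? 6² = 36 ✓
So (x, y) = (4, 6) is a solution.

x = 4, y = 6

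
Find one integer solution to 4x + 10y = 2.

Step 1: Check solvability.
gcd(4, 10) = 2
Since 2 divides 2, solutions exist.

Step 2: Apply extended Euclidean algorithm to find gcd.
We find integers such that 4*x0 + 10*y0 = 2

Step 3: Scale the particular solution.
Multiply by 2/2 = 1:
x = -2, y = 1

Step 4: Verify.
4*(-2) + 10*(1) = 2 = 2 ✓

x = -2, y = 1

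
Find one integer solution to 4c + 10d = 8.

Step 1: Check solvability.
gcd(4, 10) = 2
Since 2 divides 8, solutions exist.

Step 2: Apply extended Euclidean algorithm to find gcd.
We find integers such that 4*x0 + 10*y0 = 2

Step 3: Scale the particular solution.
Multiply by 8/2 = 4:
c = -8, d = 4

Step 4: Verify.
4*(-8) + 10*(4) = 8 = 8 ✓

c = -8, d = 4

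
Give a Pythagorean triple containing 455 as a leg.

We need the other leg and hypotenuse such that 455² + x² = c².
Take x = 528, c = 697: 455² + 528² = 207025 + 278784 = 485809 = 697² ✓
Triple: (455, 528, 697)

(455, 528, 697)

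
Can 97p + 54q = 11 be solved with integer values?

Step 1: Compute gcd(97, 54).
gcd(97, 54) = 1

Step 2: Check divisibility.
Does 1 divide 11? 11 = 1 x 11, so yes.

By the theorem on linear Diophantine equations, 97p + 54q = 11 has integer solutions if and only if gcd(97, 54) divides 11. Since 1 | 11, solutions exist.

Yes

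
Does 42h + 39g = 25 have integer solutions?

Step 1: Compute gcd(42, 39).
gcd(42, 39) = 3

Step 2: Check divisibility.
Does 3 divide 25? 25 = 3 x 8 + 1, so no.

By the theorem on linear Diophantine equations, 42h + 39g = 25 has integer solutions if and only if gcd(42, 39) divides 25. Since 3 does not divide 25, no solutions exist.

No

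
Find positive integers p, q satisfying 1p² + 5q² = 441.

Try small values of p and check whether (441 - 1p²)/5 is a perfect square.
p = 6: 1·6² = 36, so 5q² = 441 - 36 = 405, giving q² = 81, q = 9.
Check: 1·6² + 5·9² = 36 + 405 = 441 ✓

p = 6, q = 9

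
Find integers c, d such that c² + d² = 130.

We need to find integers c, d > 0 such that c² + d² = 130.
Trying c = 3: d² = 130 - 3² = 130 - 9 = 121
d = 11
Check: 3² + 11² = 9 + 121 = 130 ✓

130 = 3² + 11²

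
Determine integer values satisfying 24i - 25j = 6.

Step 1: Check solvability.
gcd(24, 25) = 1
Since 1 divides 6, solutions exist.

Step 2: Apply extended Euclidean algorithm to find gcd.
We find integers such that 24*x0 + 25*y0 = 1

Step 3: Scale the particular solution.
Multiply by 6/1 = 6:
i = -6, j = -6

Step 4: Verify.
24*(-6) - 25*(-6) = 6 = 6 ✓

i = -6, j = -6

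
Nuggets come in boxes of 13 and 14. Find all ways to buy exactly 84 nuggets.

We need non-negative integers (x, y) with 13x + 14y = 84.
For each x in 0..6, check if 84 - 13x is a non-negative multiple of 14.
x = 0: 14y = 84, y = 6 ✓

(0 boxes of 13, 6 boxes of 14)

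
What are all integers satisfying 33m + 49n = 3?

Step 1: Compute gcd(33, 49) = 1.
Since 1 divides 3, solutions exist.

Step 2: Find a particular solution using extended Euclidean algorithm.
We get m₀ = 9, n₀ = -6.
Check: 33*9 + 49*-6 = 3 = 3 ✓

Step 3: Write the general solution.
m = 9 + (49/1)t = 9 + 49t
n = -6 - (33/1)t = -6 - 33t
for any integer t.

m = 9 + 49t, n = -6 - 33t for integer t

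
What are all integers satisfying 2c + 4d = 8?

Step 1: Compute gcd(2, 4) = 2.
Since 2 divides 8, solutions exist.

Step 2: Find a particular solution using extended Euclidean algorithm.
We get c₀ = 4, d₀ = 0.
Check: 2*4 + 4*0 = 8 = 8 ✓

Step 3: Write the general solution.
c = 4 + (4/2)t = 4 + 2t
d = 0 - (2/2)t = 0 - 1t
for any integer t.

c = 4 + 2t, d = 0 - 1t for integer t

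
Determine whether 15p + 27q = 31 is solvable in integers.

Step 1: Compute gcd(15, 27).
gcd(15, 27) = 3

Step 2: Check divisibility.
Does 3 divide 31? 31 = 3 x 10 + 1, so no.

By the theorem on linear Diophantine equations, 15p + 27q = 31 has integer solutions if and only if gcd(15, 27) divides 31. Since 3 does not divide 31, no solutions exist.

No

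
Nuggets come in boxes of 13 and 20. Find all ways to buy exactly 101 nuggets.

We need non-negative integers (x, y) with 13x + 20y = 101.
For each x in 0..7, check if 101 - 13x is a non-negative multiple of 20.
No x yields an integer y ≥ 0.

No solution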